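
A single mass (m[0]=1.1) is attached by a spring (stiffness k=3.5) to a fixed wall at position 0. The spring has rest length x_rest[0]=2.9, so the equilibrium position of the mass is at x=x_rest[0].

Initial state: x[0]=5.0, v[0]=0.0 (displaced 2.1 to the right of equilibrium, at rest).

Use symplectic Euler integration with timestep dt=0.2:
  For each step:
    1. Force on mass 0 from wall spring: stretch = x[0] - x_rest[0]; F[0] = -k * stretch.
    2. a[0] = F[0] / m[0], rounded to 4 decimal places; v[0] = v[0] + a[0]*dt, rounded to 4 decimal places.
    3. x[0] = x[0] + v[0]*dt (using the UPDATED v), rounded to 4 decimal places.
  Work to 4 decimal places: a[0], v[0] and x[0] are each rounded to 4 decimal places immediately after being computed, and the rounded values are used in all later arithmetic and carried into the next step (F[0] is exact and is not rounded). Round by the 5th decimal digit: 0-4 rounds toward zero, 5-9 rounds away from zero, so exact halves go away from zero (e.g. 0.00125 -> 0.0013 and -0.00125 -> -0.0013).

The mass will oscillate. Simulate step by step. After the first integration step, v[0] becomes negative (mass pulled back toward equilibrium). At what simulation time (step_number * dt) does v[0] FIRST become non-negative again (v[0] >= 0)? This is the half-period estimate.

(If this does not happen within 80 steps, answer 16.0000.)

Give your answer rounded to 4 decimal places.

Answer: 1.8000

Derivation:
Step 0: x=[5.0000] v=[0.0000]
Step 1: x=[4.7327] v=[-1.3364]
Step 2: x=[4.2322] v=[-2.5027]
Step 3: x=[3.5621] v=[-3.3505]
Step 4: x=[2.8077] v=[-3.7718]
Step 5: x=[2.0651] v=[-3.7131]
Step 6: x=[1.4287] v=[-3.1818]
Step 7: x=[0.9796] v=[-2.2455]
Step 8: x=[0.7749] v=[-1.0234]
Step 9: x=[0.8407] v=[0.3289]
First v>=0 after going negative at step 9, time=1.8000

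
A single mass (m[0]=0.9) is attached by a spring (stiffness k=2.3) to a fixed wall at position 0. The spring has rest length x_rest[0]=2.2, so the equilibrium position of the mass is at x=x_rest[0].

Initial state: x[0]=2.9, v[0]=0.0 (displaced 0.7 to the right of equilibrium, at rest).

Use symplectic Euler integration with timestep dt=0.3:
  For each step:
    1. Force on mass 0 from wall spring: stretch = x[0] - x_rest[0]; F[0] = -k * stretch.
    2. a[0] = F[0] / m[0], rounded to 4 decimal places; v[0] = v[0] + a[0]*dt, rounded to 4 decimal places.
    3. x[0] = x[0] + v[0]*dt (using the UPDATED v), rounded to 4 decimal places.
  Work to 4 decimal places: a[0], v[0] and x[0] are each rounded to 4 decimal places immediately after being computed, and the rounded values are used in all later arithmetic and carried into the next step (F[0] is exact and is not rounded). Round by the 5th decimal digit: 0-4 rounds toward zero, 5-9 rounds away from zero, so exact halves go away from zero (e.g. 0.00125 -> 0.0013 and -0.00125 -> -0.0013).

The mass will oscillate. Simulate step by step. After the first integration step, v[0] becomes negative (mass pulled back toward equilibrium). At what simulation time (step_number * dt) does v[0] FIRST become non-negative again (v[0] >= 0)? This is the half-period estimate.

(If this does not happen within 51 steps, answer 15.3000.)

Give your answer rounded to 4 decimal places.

Answer: 2.1000

Derivation:
Step 0: x=[2.9000] v=[0.0000]
Step 1: x=[2.7390] v=[-0.5367]
Step 2: x=[2.4540] v=[-0.9499]
Step 3: x=[2.1106] v=[-1.1446]
Step 4: x=[1.7878] v=[-1.0761]
Step 5: x=[1.5598] v=[-0.7601]
Step 6: x=[1.4790] v=[-0.2693]
Step 7: x=[1.5641] v=[0.2835]
First v>=0 after going negative at step 7, time=2.1000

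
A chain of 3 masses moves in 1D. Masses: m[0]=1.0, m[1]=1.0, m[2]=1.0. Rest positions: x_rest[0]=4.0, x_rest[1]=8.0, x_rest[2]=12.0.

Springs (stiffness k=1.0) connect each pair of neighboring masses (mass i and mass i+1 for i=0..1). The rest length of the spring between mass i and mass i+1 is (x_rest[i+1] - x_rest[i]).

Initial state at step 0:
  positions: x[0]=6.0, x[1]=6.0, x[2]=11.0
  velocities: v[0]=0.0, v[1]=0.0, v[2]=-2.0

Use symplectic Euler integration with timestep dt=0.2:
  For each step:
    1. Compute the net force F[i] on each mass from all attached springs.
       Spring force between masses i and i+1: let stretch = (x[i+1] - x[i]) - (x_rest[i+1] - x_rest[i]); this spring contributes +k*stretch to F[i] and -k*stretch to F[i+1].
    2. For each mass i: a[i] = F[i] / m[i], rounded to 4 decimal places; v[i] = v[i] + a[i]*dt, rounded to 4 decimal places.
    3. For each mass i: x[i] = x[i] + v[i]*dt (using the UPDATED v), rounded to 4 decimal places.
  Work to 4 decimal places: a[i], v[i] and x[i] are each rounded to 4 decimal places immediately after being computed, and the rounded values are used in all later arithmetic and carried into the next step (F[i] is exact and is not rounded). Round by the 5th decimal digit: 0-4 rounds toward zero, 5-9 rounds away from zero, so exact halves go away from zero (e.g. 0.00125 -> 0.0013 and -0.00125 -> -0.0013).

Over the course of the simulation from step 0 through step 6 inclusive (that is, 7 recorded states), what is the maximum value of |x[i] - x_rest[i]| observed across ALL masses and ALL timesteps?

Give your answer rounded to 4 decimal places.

Answer: 3.1807

Derivation:
Step 0: x=[6.0000 6.0000 11.0000] v=[0.0000 0.0000 -2.0000]
Step 1: x=[5.8400 6.2000 10.5600] v=[-0.8000 1.0000 -2.2000]
Step 2: x=[5.5344 6.5600 10.1056] v=[-1.5280 1.8000 -2.2720]
Step 3: x=[5.1098 7.0208 9.6694] v=[-2.1229 2.3040 -2.1811]
Step 4: x=[4.6017 7.5111 9.2872] v=[-2.5407 2.4515 -1.9108]
Step 5: x=[4.0499 7.9561 8.9940] v=[-2.7588 2.2248 -1.4660]
Step 6: x=[3.4944 8.2863 8.8193] v=[-2.7776 1.6511 -0.8736]
Max displacement = 3.1807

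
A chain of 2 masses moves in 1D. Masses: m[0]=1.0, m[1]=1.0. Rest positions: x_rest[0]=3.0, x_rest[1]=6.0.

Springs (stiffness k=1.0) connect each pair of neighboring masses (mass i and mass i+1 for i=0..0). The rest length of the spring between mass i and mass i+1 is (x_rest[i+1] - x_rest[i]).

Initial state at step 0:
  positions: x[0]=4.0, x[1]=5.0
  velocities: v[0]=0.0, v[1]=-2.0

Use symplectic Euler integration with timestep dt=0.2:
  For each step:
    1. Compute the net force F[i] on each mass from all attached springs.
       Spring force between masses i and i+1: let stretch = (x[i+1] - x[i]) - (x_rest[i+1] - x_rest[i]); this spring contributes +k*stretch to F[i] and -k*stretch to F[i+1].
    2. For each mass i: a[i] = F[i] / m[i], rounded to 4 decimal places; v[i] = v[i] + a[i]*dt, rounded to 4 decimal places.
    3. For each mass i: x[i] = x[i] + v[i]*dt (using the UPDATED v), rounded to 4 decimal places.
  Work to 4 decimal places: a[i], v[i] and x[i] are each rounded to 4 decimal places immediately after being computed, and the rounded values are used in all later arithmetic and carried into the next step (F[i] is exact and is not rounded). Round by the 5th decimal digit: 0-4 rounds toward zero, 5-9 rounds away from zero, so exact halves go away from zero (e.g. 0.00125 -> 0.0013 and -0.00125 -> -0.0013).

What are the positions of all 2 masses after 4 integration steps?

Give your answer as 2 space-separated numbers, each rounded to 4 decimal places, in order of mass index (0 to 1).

Step 0: x=[4.0000 5.0000] v=[0.0000 -2.0000]
Step 1: x=[3.9200 4.6800] v=[-0.4000 -1.6000]
Step 2: x=[3.7504 4.4496] v=[-0.8480 -1.1520]
Step 3: x=[3.4888 4.3112] v=[-1.3082 -0.6918]
Step 4: x=[3.1401 4.2599] v=[-1.7437 -0.2563]

Answer: 3.1401 4.2599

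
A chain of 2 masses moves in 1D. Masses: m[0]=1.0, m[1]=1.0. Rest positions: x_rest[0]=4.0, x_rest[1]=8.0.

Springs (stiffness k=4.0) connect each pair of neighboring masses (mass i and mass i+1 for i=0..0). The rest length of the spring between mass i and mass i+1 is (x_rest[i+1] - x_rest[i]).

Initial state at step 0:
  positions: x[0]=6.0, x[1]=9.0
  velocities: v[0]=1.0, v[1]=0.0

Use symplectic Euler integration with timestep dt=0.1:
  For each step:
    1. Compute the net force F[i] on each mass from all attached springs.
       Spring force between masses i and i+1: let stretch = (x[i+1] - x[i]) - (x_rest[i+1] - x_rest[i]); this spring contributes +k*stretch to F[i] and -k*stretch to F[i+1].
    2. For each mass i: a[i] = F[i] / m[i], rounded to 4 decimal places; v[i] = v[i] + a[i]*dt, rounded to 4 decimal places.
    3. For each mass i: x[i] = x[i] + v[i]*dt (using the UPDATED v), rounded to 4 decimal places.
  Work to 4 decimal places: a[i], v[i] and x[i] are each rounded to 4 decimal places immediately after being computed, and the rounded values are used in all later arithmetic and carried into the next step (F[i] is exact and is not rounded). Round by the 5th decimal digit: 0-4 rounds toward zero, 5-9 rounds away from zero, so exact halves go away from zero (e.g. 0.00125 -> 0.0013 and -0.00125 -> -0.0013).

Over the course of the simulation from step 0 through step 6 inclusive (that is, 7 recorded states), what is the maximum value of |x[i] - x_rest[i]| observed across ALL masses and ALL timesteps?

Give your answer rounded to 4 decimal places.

Step 0: x=[6.0000 9.0000] v=[1.0000 0.0000]
Step 1: x=[6.0600 9.0400] v=[0.6000 0.4000]
Step 2: x=[6.0792 9.1208] v=[0.1920 0.8080]
Step 3: x=[6.0601 9.2399] v=[-0.1914 1.1914]
Step 4: x=[6.0082 9.3919] v=[-0.5195 1.5195]
Step 5: x=[5.9316 9.5685] v=[-0.7660 1.7660]
Step 6: x=[5.8405 9.7596] v=[-0.9112 1.9112]
Max displacement = 2.0792

Answer: 2.0792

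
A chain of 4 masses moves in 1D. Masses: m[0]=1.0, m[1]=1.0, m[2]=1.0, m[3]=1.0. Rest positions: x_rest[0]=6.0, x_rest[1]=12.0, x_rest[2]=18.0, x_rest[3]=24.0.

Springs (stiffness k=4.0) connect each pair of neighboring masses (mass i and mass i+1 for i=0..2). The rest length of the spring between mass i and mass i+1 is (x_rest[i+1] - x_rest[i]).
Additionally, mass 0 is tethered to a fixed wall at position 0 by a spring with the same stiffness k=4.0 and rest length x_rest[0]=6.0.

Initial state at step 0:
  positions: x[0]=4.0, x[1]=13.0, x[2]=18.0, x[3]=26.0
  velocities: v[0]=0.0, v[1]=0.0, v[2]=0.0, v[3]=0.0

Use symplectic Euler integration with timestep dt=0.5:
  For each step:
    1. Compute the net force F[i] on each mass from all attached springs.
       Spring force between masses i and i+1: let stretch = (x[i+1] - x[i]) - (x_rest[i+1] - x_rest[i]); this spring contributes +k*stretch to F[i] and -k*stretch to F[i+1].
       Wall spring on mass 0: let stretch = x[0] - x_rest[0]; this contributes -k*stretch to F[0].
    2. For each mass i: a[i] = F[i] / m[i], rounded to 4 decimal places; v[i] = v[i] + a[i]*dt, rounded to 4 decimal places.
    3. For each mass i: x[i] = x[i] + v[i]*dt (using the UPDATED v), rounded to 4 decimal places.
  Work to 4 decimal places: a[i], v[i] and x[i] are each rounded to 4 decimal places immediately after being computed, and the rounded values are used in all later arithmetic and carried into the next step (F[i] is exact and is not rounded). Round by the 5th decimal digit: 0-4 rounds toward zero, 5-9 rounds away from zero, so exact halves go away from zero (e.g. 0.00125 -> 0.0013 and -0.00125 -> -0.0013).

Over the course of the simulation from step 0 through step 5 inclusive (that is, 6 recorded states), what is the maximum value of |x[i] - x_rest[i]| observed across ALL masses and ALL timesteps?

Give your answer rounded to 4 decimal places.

Step 0: x=[4.0000 13.0000 18.0000 26.0000] v=[0.0000 0.0000 0.0000 0.0000]
Step 1: x=[9.0000 9.0000 21.0000 24.0000] v=[10.0000 -8.0000 6.0000 -4.0000]
Step 2: x=[5.0000 17.0000 15.0000 25.0000] v=[-8.0000 16.0000 -12.0000 2.0000]
Step 3: x=[8.0000 11.0000 21.0000 22.0000] v=[6.0000 -12.0000 12.0000 -6.0000]
Step 4: x=[6.0000 12.0000 18.0000 24.0000] v=[-4.0000 2.0000 -6.0000 4.0000]
Step 5: x=[4.0000 13.0000 15.0000 26.0000] v=[-4.0000 2.0000 -6.0000 4.0000]
Max displacement = 5.0000

Answer: 5.0000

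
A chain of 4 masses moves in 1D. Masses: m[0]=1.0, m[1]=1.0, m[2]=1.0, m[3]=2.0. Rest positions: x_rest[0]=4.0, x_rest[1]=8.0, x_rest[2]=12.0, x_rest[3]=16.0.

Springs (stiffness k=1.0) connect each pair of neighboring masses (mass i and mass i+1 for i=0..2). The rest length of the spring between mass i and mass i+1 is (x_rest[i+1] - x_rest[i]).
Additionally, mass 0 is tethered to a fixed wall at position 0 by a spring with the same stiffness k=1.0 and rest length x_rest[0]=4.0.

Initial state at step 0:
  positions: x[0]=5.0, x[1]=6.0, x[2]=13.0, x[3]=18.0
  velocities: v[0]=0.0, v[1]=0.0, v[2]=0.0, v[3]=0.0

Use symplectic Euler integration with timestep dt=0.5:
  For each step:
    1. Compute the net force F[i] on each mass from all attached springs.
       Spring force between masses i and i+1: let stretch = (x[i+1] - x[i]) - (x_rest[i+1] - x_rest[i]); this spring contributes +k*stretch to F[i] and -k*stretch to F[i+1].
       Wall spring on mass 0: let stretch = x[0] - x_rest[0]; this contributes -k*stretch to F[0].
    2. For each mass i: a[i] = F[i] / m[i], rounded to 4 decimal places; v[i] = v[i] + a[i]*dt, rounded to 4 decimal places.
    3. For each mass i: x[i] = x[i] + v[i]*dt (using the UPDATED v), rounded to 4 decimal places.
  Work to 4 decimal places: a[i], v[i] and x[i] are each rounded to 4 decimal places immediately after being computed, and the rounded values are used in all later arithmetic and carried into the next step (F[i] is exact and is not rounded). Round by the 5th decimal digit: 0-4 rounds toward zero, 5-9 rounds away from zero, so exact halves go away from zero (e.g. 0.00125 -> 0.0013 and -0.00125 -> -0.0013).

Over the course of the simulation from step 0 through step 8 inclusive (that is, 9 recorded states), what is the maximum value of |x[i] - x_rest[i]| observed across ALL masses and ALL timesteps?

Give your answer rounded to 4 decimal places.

Step 0: x=[5.0000 6.0000 13.0000 18.0000] v=[0.0000 0.0000 0.0000 0.0000]
Step 1: x=[4.0000 7.5000 12.5000 17.8750] v=[-2.0000 3.0000 -1.0000 -0.2500]
Step 2: x=[2.8750 9.3750 12.0938 17.5781] v=[-2.2500 3.7500 -0.8125 -0.5938]
Step 3: x=[2.6563 10.3047 12.3790 17.0957] v=[-0.4375 1.8594 0.5703 -0.9649]
Step 4: x=[3.6856 9.8409 13.3248 16.5237] v=[2.0586 -0.9277 1.8915 -1.1441]
Step 5: x=[5.3324 8.7092 14.1993 16.0518] v=[3.2935 -2.2634 1.7490 -0.9438]
Step 6: x=[6.4903 8.1058 14.1644 15.8484] v=[2.3157 -1.2068 -0.0698 -0.4069]
Step 7: x=[6.4295 8.6132 13.0359 15.9345] v=[-0.1217 1.0148 -2.2571 0.1721]
Step 8: x=[5.3072 9.6804 11.5263 16.1583] v=[-2.2446 2.1343 -3.0192 0.4475]
Max displacement = 2.4903

Answer: 2.4903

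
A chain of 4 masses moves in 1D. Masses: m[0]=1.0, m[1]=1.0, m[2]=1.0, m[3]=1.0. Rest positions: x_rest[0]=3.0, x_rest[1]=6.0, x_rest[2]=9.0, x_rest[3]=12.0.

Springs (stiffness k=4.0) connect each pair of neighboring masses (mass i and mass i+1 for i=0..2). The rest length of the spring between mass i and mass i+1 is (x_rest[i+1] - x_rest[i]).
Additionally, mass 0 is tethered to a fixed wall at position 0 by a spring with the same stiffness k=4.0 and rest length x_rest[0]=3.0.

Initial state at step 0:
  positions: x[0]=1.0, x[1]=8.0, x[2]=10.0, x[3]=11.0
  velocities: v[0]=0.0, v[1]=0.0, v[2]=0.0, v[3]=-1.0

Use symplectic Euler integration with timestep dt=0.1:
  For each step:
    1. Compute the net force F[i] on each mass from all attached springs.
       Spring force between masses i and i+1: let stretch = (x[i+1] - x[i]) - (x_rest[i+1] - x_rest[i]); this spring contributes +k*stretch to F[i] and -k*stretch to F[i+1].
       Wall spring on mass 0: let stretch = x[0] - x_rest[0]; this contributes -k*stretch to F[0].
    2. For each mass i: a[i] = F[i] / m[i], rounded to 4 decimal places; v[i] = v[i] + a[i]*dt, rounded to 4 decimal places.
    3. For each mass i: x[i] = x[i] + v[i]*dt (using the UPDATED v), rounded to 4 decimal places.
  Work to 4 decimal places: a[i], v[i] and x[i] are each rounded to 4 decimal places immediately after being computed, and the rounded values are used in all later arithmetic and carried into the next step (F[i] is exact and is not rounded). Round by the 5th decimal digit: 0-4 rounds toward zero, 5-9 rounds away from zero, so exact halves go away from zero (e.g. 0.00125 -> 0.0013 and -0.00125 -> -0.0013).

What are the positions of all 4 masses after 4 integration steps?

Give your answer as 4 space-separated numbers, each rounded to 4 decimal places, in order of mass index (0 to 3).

Answer: 3.0135 6.3380 9.5449 11.3670

Derivation:
Step 0: x=[1.0000 8.0000 10.0000 11.0000] v=[0.0000 0.0000 0.0000 -1.0000]
Step 1: x=[1.2400 7.8000 9.9600 10.9800] v=[2.4000 -2.0000 -0.4000 -0.2000]
Step 2: x=[1.6928 7.4240 9.8744 11.0392] v=[4.5280 -3.7600 -0.8560 0.5920]
Step 3: x=[2.3071 6.9168 9.7374 11.1718] v=[6.1434 -5.0723 -1.3702 1.3261]
Step 4: x=[3.0135 6.3380 9.5449 11.3670] v=[7.0644 -5.7879 -1.9247 1.9523]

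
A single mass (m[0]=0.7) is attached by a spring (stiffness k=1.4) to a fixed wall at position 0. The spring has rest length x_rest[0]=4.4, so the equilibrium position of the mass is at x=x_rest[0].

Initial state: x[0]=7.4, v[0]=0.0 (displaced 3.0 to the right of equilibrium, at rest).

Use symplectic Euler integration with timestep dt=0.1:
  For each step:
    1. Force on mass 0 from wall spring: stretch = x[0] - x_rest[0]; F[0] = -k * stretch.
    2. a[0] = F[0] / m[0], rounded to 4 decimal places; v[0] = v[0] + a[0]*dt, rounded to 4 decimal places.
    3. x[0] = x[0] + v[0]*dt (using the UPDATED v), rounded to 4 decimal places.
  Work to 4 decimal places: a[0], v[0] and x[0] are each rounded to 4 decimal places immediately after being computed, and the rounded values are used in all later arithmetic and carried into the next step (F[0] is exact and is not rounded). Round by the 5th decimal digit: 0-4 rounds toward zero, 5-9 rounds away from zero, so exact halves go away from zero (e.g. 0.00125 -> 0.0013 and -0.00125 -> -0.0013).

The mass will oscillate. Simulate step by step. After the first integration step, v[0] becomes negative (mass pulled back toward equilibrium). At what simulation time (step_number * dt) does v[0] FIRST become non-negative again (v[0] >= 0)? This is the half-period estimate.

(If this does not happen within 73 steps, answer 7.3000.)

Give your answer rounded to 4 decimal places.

Step 0: x=[7.4000] v=[0.0000]
Step 1: x=[7.3400] v=[-0.6000]
Step 2: x=[7.2212] v=[-1.1880]
Step 3: x=[7.0460] v=[-1.7522]
Step 4: x=[6.8179] v=[-2.2814]
Step 5: x=[6.5414] v=[-2.7650]
Step 6: x=[6.2221] v=[-3.1933]
Step 7: x=[5.8663] v=[-3.5577]
Step 8: x=[5.4812] v=[-3.8510]
Step 9: x=[5.0745] v=[-4.0672]
Step 10: x=[4.6543] v=[-4.2021]
Step 11: x=[4.2290] v=[-4.2530]
Step 12: x=[3.8071] v=[-4.2188]
Step 13: x=[3.3971] v=[-4.1002]
Step 14: x=[3.0071] v=[-3.8996]
Step 15: x=[2.6450] v=[-3.6210]
Step 16: x=[2.3180] v=[-3.2700]
Step 17: x=[2.0326] v=[-2.8536]
Step 18: x=[1.7946] v=[-2.3801]
Step 19: x=[1.6087] v=[-1.8590]
Step 20: x=[1.4786] v=[-1.3007]
Step 21: x=[1.4070] v=[-0.7164]
Step 22: x=[1.3952] v=[-0.1178]
Step 23: x=[1.4435] v=[0.4832]
First v>=0 after going negative at step 23, time=2.3000

Answer: 2.3000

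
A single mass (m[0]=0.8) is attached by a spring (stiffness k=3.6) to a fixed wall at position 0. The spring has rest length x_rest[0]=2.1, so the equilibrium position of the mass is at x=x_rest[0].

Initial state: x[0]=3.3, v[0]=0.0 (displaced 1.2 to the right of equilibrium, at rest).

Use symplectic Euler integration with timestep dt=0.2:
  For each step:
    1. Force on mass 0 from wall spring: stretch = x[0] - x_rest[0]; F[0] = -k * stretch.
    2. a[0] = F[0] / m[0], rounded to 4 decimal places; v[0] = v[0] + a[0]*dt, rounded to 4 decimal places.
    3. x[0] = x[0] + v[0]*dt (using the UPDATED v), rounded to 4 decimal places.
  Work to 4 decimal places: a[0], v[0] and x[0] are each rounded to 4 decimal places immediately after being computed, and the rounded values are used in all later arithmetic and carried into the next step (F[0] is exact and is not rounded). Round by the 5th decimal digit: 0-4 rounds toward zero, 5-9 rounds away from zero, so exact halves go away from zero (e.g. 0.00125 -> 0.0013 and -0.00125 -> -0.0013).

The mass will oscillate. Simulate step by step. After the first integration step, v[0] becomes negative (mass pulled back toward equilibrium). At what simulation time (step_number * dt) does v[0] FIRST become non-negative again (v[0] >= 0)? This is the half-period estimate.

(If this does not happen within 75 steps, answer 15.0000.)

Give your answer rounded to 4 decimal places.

Step 0: x=[3.3000] v=[0.0000]
Step 1: x=[3.0840] v=[-1.0800]
Step 2: x=[2.6909] v=[-1.9656]
Step 3: x=[2.1914] v=[-2.4974]
Step 4: x=[1.6755] v=[-2.5797]
Step 5: x=[1.2360] v=[-2.1976]
Step 6: x=[0.9520] v=[-1.4200]
Step 7: x=[0.8746] v=[-0.3868]
Step 8: x=[1.0178] v=[0.7161]
First v>=0 after going negative at step 8, time=1.6000

Answer: 1.6000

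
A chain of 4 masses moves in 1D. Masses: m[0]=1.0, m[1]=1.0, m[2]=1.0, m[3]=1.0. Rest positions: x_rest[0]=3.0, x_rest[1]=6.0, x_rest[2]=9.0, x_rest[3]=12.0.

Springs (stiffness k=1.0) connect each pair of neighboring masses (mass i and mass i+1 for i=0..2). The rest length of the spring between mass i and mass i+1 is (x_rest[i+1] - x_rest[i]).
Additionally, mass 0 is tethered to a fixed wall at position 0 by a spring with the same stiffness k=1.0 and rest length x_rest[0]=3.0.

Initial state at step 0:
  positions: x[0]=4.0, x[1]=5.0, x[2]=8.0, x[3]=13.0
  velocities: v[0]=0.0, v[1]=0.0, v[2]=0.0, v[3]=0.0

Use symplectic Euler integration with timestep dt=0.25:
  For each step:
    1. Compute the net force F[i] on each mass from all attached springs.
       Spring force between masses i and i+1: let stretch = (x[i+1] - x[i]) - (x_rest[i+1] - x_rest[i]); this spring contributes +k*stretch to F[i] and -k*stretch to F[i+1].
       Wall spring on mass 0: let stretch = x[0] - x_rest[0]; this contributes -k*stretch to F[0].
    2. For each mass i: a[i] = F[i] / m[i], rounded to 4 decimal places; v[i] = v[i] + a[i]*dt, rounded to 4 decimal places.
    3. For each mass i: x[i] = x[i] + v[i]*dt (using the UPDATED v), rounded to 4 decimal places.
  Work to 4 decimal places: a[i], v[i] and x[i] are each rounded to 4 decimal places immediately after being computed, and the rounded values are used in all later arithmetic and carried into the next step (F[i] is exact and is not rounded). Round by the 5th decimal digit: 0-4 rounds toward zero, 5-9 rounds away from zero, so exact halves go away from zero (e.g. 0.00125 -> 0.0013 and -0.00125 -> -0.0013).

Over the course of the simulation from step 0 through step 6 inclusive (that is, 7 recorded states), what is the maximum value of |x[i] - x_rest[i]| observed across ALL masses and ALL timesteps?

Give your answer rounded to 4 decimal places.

Answer: 1.1438

Derivation:
Step 0: x=[4.0000 5.0000 8.0000 13.0000] v=[0.0000 0.0000 0.0000 0.0000]
Step 1: x=[3.8125 5.1250 8.1250 12.8750] v=[-0.7500 0.5000 0.5000 -0.5000]
Step 2: x=[3.4688 5.3555 8.3594 12.6406] v=[-1.3750 0.9219 0.9375 -0.9375]
Step 3: x=[3.0262 5.6558 8.6736 12.3262] v=[-1.7705 1.2012 1.2568 -1.2578]
Step 4: x=[2.5588 5.9804 9.0275 11.9710] v=[-1.8697 1.2983 1.4155 -1.4210]
Step 5: x=[2.1453 6.2816 9.3749 11.6193] v=[-1.6540 1.2047 1.3896 -1.4069]
Step 6: x=[1.8562 6.5176 9.6693 11.3148] v=[-1.1563 0.9440 1.1774 -1.2180]
Max displacement = 1.1438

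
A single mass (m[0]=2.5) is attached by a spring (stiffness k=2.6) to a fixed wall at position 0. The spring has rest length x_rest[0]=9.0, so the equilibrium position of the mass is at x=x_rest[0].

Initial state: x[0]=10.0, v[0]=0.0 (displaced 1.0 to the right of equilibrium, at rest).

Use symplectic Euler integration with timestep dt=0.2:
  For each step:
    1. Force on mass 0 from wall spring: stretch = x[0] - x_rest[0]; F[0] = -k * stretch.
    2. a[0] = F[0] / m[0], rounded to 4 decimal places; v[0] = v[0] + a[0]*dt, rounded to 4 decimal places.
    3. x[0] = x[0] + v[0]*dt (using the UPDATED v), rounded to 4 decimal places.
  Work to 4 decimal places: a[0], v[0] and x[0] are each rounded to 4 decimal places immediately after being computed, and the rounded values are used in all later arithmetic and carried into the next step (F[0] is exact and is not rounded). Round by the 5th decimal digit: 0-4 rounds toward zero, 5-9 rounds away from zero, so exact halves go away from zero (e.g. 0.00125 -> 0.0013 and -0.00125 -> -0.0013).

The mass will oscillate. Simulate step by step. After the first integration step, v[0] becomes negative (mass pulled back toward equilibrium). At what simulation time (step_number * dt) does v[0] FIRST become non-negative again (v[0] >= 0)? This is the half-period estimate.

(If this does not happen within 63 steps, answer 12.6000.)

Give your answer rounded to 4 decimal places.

Answer: 3.2000

Derivation:
Step 0: x=[10.0000] v=[0.0000]
Step 1: x=[9.9584] v=[-0.2080]
Step 2: x=[9.8769] v=[-0.4073]
Step 3: x=[9.7590] v=[-0.5897]
Step 4: x=[9.6095] v=[-0.7476]
Step 5: x=[9.4346] v=[-0.8744]
Step 6: x=[9.2416] v=[-0.9648]
Step 7: x=[9.0386] v=[-1.0151]
Step 8: x=[8.8340] v=[-1.0231]
Step 9: x=[8.6363] v=[-0.9886]
Step 10: x=[8.4537] v=[-0.9130]
Step 11: x=[8.2938] v=[-0.7994]
Step 12: x=[8.1633] v=[-0.6525]
Step 13: x=[8.0676] v=[-0.4785]
Step 14: x=[8.0107] v=[-0.2846]
Step 15: x=[7.9949] v=[-0.0788]
Step 16: x=[8.0210] v=[0.1303]
First v>=0 after going negative at step 16, time=3.2000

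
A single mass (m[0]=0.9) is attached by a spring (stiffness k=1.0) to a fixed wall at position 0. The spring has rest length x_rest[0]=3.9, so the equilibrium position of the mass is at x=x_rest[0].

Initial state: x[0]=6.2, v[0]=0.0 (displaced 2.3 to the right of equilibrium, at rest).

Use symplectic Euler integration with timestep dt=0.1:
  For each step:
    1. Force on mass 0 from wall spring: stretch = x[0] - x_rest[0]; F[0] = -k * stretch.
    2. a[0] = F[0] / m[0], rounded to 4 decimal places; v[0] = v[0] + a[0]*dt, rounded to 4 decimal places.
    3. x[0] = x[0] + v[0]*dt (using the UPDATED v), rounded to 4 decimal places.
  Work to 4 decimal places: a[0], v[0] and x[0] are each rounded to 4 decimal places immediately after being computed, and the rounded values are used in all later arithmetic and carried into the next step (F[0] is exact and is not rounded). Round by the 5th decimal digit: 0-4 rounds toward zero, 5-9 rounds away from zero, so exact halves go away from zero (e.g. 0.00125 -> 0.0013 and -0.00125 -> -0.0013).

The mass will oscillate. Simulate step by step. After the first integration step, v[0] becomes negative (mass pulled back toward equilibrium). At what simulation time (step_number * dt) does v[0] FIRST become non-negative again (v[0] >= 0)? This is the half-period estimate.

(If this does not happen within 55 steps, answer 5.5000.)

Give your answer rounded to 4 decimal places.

Answer: 3.0000

Derivation:
Step 0: x=[6.2000] v=[0.0000]
Step 1: x=[6.1744] v=[-0.2556]
Step 2: x=[6.1236] v=[-0.5083]
Step 3: x=[6.0481] v=[-0.7554]
Step 4: x=[5.9487] v=[-0.9941]
Step 5: x=[5.8265] v=[-1.2217]
Step 6: x=[5.6829] v=[-1.4358]
Step 7: x=[5.5195] v=[-1.6339]
Step 8: x=[5.3381] v=[-1.8138]
Step 9: x=[5.1407] v=[-1.9736]
Step 10: x=[4.9296] v=[-2.1115]
Step 11: x=[4.7070] v=[-2.2259]
Step 12: x=[4.4754] v=[-2.3156]
Step 13: x=[4.2375] v=[-2.3795]
Step 14: x=[3.9958] v=[-2.4170]
Step 15: x=[3.7530] v=[-2.4276]
Step 16: x=[3.5119] v=[-2.4113]
Step 17: x=[3.2751] v=[-2.3682]
Step 18: x=[3.0452] v=[-2.2988]
Step 19: x=[2.8248] v=[-2.2038]
Step 20: x=[2.6164] v=[-2.0843]
Step 21: x=[2.4222] v=[-1.9417]
Step 22: x=[2.2445] v=[-1.7775]
Step 23: x=[2.0851] v=[-1.5936]
Step 24: x=[1.9459] v=[-1.3919]
Step 25: x=[1.8284] v=[-1.1748]
Step 26: x=[1.7339] v=[-0.9446]
Step 27: x=[1.6635] v=[-0.7039]
Step 28: x=[1.6180] v=[-0.4554]
Step 29: x=[1.5978] v=[-0.2018]
Step 30: x=[1.6032] v=[0.0540]
First v>=0 after going negative at step 30, time=3.0000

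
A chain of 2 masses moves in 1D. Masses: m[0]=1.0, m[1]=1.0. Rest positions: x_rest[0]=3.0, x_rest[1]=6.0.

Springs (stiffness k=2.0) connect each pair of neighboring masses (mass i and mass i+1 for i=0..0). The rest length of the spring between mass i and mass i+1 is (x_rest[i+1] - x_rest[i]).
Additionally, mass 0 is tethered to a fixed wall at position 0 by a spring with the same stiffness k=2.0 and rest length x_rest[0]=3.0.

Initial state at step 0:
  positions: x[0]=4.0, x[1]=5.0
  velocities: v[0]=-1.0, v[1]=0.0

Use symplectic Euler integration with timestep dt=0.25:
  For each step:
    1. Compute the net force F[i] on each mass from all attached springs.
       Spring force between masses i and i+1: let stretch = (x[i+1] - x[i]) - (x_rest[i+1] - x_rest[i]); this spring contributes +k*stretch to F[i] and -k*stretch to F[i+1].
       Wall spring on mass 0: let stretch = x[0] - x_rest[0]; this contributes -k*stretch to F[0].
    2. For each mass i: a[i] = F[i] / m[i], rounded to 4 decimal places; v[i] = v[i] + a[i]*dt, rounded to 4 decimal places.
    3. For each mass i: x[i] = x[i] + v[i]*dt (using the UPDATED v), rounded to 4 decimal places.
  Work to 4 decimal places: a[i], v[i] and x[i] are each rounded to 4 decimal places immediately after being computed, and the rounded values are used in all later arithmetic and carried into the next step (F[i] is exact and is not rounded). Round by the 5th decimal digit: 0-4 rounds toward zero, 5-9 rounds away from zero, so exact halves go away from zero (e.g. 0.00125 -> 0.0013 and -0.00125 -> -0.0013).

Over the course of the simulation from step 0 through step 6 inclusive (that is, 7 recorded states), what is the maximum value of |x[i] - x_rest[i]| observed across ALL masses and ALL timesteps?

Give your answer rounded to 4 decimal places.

Answer: 1.6434

Derivation:
Step 0: x=[4.0000 5.0000] v=[-1.0000 0.0000]
Step 1: x=[3.3750 5.2500] v=[-2.5000 1.0000]
Step 2: x=[2.5625 5.6406] v=[-3.2500 1.5625]
Step 3: x=[1.8145 6.0215] v=[-2.9922 1.5235]
Step 4: x=[1.3655 6.2515] v=[-1.7960 0.9200]
Step 5: x=[1.3566 6.2458] v=[-0.0358 -0.0230]
Step 6: x=[1.7892 6.0039] v=[1.7305 -0.9676]
Max displacement = 1.6434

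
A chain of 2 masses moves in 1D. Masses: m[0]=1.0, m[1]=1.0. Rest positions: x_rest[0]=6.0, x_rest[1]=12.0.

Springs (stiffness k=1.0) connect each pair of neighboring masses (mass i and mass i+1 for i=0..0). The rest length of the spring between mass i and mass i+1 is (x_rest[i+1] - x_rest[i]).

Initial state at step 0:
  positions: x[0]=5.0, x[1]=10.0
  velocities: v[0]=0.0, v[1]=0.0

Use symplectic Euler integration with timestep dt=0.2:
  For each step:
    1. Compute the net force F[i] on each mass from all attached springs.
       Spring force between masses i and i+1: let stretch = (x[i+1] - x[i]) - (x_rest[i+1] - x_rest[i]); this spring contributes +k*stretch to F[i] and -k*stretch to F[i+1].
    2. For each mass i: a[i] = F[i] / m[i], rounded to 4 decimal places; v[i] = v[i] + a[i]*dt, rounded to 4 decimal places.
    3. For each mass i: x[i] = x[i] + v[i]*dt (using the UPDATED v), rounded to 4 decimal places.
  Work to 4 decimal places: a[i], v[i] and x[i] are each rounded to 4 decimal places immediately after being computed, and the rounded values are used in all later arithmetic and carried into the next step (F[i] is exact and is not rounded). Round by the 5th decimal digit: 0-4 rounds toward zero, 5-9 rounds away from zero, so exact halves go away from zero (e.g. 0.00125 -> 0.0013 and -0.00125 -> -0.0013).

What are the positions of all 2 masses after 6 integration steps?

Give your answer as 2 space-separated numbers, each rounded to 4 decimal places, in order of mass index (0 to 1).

Answer: 4.3634 10.6366

Derivation:
Step 0: x=[5.0000 10.0000] v=[0.0000 0.0000]
Step 1: x=[4.9600 10.0400] v=[-0.2000 0.2000]
Step 2: x=[4.8832 10.1168] v=[-0.3840 0.3840]
Step 3: x=[4.7757 10.2243] v=[-0.5373 0.5373]
Step 4: x=[4.6462 10.3538] v=[-0.6476 0.6476]
Step 5: x=[4.5050 10.4950] v=[-0.7061 0.7061]
Step 6: x=[4.3634 10.6366] v=[-0.7081 0.7081]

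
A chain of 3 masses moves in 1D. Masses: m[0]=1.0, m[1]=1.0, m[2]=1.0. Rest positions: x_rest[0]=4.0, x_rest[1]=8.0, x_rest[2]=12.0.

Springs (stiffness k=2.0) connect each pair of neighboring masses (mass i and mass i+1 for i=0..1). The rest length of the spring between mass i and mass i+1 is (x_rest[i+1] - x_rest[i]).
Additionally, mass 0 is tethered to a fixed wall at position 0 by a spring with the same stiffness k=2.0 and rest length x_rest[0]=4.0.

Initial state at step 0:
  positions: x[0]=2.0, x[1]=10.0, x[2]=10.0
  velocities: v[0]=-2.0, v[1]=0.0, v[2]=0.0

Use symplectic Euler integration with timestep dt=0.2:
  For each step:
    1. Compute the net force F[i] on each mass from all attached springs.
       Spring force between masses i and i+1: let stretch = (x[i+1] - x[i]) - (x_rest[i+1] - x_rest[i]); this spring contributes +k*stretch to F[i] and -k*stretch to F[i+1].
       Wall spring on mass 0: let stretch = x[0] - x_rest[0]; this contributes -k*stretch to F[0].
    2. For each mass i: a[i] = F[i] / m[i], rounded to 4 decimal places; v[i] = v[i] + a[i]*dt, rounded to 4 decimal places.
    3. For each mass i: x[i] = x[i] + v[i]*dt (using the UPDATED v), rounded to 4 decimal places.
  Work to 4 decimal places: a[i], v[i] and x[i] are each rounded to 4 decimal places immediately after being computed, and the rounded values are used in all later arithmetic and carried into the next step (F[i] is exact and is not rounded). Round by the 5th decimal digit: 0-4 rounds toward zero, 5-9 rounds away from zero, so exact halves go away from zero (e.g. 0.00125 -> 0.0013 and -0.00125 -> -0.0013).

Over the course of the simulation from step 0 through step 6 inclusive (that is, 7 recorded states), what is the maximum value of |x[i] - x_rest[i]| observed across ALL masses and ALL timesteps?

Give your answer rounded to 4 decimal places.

Step 0: x=[2.0000 10.0000 10.0000] v=[-2.0000 0.0000 0.0000]
Step 1: x=[2.0800 9.3600 10.3200] v=[0.4000 -3.2000 1.6000]
Step 2: x=[2.5760 8.2144 10.8832] v=[2.4800 -5.7280 2.8160]
Step 3: x=[3.3170 6.8312 11.5529] v=[3.7050 -6.9158 3.3485]
Step 4: x=[4.0738 5.5446 12.1649] v=[3.7839 -6.4328 3.0598]
Step 5: x=[4.6223 4.6700 12.5672] v=[2.7427 -4.3730 2.0117]
Step 6: x=[4.8049 4.4234 12.6578] v=[0.9129 -1.2332 0.4528]
Max displacement = 3.5766

Answer: 3.5766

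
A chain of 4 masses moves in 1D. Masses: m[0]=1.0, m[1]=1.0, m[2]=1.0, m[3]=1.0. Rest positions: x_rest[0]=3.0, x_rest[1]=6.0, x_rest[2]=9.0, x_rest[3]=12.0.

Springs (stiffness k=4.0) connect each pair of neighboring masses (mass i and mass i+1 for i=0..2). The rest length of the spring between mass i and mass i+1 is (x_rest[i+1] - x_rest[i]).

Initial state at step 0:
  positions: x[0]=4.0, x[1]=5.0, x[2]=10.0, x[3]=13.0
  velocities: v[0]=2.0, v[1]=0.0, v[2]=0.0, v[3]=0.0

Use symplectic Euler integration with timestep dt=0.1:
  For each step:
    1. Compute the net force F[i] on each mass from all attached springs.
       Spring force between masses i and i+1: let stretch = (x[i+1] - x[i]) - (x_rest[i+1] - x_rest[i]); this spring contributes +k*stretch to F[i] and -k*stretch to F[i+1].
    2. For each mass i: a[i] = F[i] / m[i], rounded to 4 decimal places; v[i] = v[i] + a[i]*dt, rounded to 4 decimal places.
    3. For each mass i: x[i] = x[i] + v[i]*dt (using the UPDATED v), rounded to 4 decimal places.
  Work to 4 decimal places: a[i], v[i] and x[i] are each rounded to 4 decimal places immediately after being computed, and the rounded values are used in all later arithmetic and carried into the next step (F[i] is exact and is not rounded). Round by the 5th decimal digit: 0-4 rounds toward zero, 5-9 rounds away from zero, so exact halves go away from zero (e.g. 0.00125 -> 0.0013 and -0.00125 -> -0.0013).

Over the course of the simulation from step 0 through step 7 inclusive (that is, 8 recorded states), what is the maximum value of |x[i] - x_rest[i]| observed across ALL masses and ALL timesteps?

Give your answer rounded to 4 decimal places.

Step 0: x=[4.0000 5.0000 10.0000 13.0000] v=[2.0000 0.0000 0.0000 0.0000]
Step 1: x=[4.1200 5.1600 9.9200 13.0000] v=[1.2000 1.6000 -0.8000 0.0000]
Step 2: x=[4.1616 5.4688 9.7728 12.9968] v=[0.4160 3.0880 -1.4720 -0.0320]
Step 3: x=[4.1355 5.8975 9.5824 12.9846] v=[-0.2611 4.2867 -1.9040 -0.1216]
Step 4: x=[4.0599 6.4031 9.3807 12.9564] v=[-0.7563 5.0559 -2.0171 -0.2825]
Step 5: x=[3.9580 6.9341 9.2029 12.9051] v=[-1.0190 5.3097 -1.7779 -0.5128]
Step 6: x=[3.8551 7.4368 9.0825 12.8257] v=[-1.0286 5.0268 -1.2045 -0.7937]
Step 7: x=[3.7755 7.8620 9.0460 12.7166] v=[-0.7959 4.2524 -0.3655 -1.0910]
Max displacement = 1.8620

Answer: 1.8620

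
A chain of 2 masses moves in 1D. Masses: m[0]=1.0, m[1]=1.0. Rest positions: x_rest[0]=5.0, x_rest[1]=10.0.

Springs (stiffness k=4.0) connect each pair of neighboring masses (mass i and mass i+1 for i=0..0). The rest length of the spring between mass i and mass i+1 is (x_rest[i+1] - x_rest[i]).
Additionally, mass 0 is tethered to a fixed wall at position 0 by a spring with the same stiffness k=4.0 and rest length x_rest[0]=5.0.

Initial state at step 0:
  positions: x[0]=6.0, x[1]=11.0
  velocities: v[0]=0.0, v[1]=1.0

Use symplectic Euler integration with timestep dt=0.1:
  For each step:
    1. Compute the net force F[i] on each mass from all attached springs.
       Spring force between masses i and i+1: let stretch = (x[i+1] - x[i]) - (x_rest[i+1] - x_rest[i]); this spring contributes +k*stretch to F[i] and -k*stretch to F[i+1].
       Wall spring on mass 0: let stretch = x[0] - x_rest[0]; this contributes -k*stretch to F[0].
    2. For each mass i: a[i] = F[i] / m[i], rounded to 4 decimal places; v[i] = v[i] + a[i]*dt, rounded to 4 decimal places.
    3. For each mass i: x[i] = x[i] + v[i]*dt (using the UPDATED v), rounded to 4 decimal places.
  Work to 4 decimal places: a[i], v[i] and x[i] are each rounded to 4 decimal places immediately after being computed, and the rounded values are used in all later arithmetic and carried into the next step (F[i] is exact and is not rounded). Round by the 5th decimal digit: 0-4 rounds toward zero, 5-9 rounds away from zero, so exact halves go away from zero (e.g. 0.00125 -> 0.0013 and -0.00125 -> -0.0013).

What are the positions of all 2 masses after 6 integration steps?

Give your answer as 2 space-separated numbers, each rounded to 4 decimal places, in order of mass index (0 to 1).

Step 0: x=[6.0000 11.0000] v=[0.0000 1.0000]
Step 1: x=[5.9600 11.1000] v=[-0.4000 1.0000]
Step 2: x=[5.8872 11.1944] v=[-0.7280 0.9440]
Step 3: x=[5.7912 11.2765] v=[-0.9600 0.8211]
Step 4: x=[5.6830 11.3392] v=[-1.0824 0.6270]
Step 5: x=[5.5737 11.3757] v=[-1.0931 0.3645]
Step 6: x=[5.4735 11.3801] v=[-1.0018 0.0437]

Answer: 5.4735 11.3801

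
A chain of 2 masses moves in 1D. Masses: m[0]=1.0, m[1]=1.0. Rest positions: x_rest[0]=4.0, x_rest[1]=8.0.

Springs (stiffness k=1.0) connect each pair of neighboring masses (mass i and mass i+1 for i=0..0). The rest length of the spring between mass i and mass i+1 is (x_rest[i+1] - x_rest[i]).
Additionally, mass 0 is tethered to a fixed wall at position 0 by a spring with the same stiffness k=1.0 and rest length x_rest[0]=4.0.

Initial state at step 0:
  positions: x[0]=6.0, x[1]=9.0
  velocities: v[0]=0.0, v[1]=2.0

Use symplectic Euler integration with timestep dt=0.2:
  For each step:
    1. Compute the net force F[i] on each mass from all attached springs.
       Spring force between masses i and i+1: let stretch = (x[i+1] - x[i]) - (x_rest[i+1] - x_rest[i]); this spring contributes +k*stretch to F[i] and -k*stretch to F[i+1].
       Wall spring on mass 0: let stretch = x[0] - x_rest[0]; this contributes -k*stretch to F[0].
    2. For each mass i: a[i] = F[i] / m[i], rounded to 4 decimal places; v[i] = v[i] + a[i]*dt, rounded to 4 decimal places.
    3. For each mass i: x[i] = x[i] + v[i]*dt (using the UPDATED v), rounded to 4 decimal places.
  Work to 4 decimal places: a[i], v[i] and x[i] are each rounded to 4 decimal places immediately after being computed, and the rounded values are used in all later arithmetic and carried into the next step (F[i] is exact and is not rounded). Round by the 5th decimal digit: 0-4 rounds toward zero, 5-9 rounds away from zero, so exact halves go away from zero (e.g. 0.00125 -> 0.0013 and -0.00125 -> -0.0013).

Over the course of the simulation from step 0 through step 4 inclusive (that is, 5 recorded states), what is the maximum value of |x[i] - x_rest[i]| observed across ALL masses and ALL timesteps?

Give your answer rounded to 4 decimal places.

Step 0: x=[6.0000 9.0000] v=[0.0000 2.0000]
Step 1: x=[5.8800 9.4400] v=[-0.6000 2.2000]
Step 2: x=[5.6672 9.8976] v=[-1.0640 2.2880]
Step 3: x=[5.3969 10.3460] v=[-1.3514 2.2419]
Step 4: x=[5.1087 10.7564] v=[-1.4410 2.0521]
Max displacement = 2.7564

Answer: 2.7564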